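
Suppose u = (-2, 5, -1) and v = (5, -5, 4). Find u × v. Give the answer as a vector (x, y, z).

i: 5·4 - (-1)·(-5) = 20 - 5 = 15
j: (-1)·5 - (-2)·4 = -5 - (-8) = 3
k: (-2)·(-5) - 5·5 = 10 - 25 = -15
u × v = (15, 3, -15)

(15, 3, -15)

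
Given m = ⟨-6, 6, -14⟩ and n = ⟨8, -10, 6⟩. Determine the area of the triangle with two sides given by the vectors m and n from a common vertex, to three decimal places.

64.684

i: 6·6 - (-14)·(-10) = 36 - 140 = -104
j: (-14)·8 - (-6)·6 = -112 - (-36) = -76
k: (-6)·(-10) - 6·8 = 60 - 48 = 12
m × n = (-104, -76, 12)
|m × n| = √((-104)² + (-76)² + 12²) = √16736 ≈ 129.3677
area = ½ · 129.3677 ≈ 64.684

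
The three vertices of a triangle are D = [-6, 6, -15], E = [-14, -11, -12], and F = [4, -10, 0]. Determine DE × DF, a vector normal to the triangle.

(-207, 150, 298)

DE = (-8, -17, 3)
DF = (10, -16, 15)
i: (-17)·15 - 3·(-16) = -255 - (-48) = -207
j: 3·10 - (-8)·15 = 30 - (-120) = 150
k: (-8)·(-16) - (-17)·10 = 128 - (-170) = 298
DE × DF = (-207, 150, 298)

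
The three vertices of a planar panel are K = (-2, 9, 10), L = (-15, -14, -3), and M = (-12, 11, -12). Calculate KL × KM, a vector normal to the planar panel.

(532, -156, -256)

KL = (-13, -23, -13)
KM = (-10, 2, -22)
i: (-23)·(-22) - (-13)·2 = 506 - (-26) = 532
j: (-13)·(-10) - (-13)·(-22) = 130 - 286 = -156
k: (-13)·2 - (-23)·(-10) = -26 - 230 = -256
KL × KM = (532, -156, -256)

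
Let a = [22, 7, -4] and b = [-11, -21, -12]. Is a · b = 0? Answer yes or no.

a · b = 22·(-11) + 7·(-21) + (-4)·(-12) = -242 - 147 + 48 = -341
Nonzero, so the vectors are not orthogonal.

no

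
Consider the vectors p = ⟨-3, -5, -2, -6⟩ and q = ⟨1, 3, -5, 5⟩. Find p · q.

-38

p · q = (-3)·1 + (-5)·3 + (-2)·(-5) + (-6)·5 = -3 - 15 + 10 - 30 = -38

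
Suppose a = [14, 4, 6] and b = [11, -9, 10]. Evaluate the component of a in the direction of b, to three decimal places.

10.243

a · b = 14·11 + 4·(-9) + 6·10 = 154 - 36 + 60 = 178
|b| = √(121 + 81 + 100) = √302 ≈ 17.3781
comp_b a = 178 / √302 ≈ 10.243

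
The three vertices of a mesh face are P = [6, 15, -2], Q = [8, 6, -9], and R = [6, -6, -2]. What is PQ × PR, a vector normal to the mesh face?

(-147, 0, -42)

PQ = (2, -9, -7)
PR = (0, -21, 0)
i: (-9)·0 - (-7)·(-21) = 0 - 147 = -147
j: (-7)·0 - 2·0 = 0 - 0 = 0
k: 2·(-21) - (-9)·0 = -42 - 0 = -42
PQ × PR = (-147, 0, -42)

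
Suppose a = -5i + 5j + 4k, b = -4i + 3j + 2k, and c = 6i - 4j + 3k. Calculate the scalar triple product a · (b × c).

27

b × c:
i: 3·3 - 2·(-4) = 9 - (-8) = 17
j: 2·6 - (-4)·3 = 12 - (-12) = 24
k: (-4)·(-4) - 3·6 = 16 - 18 = -2
b × c = (17, 24, -2)
a · (b × c) = (-5)·17 + 5·24 + 4·(-2) = -85 + 120 - 8 = 27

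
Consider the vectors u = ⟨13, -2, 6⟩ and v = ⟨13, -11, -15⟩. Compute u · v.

101

u · v = 13·13 + (-2)·(-11) + 6·(-15) = 169 + 22 - 90 = 101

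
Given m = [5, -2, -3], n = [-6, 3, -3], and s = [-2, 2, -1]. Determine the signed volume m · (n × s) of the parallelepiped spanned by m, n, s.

n × s:
i: 3·(-1) - (-3)·2 = -3 - (-6) = 3
j: (-3)·(-2) - (-6)·(-1) = 6 - 6 = 0
k: (-6)·2 - 3·(-2) = -12 - (-6) = -6
n × s = (3, 0, -6)
m · (n × s) = 5·3 + (-2)·0 + (-3)·(-6) = 15 + 0 + 18 = 33

33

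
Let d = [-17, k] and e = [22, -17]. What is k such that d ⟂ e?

-22

d · e = (-17)·22 + k·(-17) = -374 - 17k
Set equal to 0: -17k = 374, so k = -22.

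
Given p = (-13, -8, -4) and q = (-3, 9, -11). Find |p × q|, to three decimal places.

228.950

i: (-8)·(-11) - (-4)·9 = 88 - (-36) = 124
j: (-4)·(-3) - (-13)·(-11) = 12 - 143 = -131
k: (-13)·9 - (-8)·(-3) = -117 - 24 = -141
p × q = (124, -131, -141)
|p × q| = √(124² + (-131)² + (-141)²) = √52418 ≈ 228.9498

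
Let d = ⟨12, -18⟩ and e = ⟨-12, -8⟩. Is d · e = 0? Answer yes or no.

yes

d · e = 12·(-12) + (-18)·(-8) = -144 + 144 = 0
Zero, so the vectors are orthogonal.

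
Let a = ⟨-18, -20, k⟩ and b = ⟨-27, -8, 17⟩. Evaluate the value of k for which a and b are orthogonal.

a · b = (-18)·(-27) + (-20)·(-8) + k·17 = 646 + 17k
Set equal to 0: 17k = -646, so k = -38.

-38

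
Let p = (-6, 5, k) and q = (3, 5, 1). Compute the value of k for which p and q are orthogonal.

p · q = (-6)·3 + 5·5 + k·1 = 7 + 1k
Set equal to 0: 1k = -7, so k = -7.

-7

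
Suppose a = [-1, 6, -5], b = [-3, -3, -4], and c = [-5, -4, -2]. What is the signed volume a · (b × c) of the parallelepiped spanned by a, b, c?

109

b × c:
i: (-3)·(-2) - (-4)·(-4) = 6 - 16 = -10
j: (-4)·(-5) - (-3)·(-2) = 20 - 6 = 14
k: (-3)·(-4) - (-3)·(-5) = 12 - 15 = -3
b × c = (-10, 14, -3)
a · (b × c) = (-1)·(-10) + 6·14 + (-5)·(-3) = 10 + 84 + 15 = 109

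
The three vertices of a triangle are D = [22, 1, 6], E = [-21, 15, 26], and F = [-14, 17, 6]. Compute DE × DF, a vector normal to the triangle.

DE = (-43, 14, 20)
DF = (-36, 16, 0)
i: 14·0 - 20·16 = 0 - 320 = -320
j: 20·(-36) - (-43)·0 = -720 - 0 = -720
k: (-43)·16 - 14·(-36) = -688 - (-504) = -184
DE × DF = (-320, -720, -184)

(-320, -720, -184)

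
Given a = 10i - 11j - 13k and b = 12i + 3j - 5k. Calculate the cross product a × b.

i: (-11)·(-5) - (-13)·3 = 55 - (-39) = 94
j: (-13)·12 - 10·(-5) = -156 - (-50) = -106
k: 10·3 - (-11)·12 = 30 - (-132) = 162
a × b = (94, -106, 162)

(94, -106, 162)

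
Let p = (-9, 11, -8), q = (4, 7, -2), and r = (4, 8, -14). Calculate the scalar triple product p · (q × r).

1234

q × r:
i: 7·(-14) - (-2)·8 = -98 - (-16) = -82
j: (-2)·4 - 4·(-14) = -8 - (-56) = 48
k: 4·8 - 7·4 = 32 - 28 = 4
q × r = (-82, 48, 4)
p · (q × r) = (-9)·(-82) + 11·48 + (-8)·4 = 738 + 528 - 32 = 1234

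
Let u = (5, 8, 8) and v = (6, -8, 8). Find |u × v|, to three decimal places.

i: 8·8 - 8·(-8) = 64 - (-64) = 128
j: 8·6 - 5·8 = 48 - 40 = 8
k: 5·(-8) - 8·6 = -40 - 48 = -88
u × v = (128, 8, -88)
|u × v| = √(128² + 8² + (-88)²) = √24192 ≈ 155.5378

155.538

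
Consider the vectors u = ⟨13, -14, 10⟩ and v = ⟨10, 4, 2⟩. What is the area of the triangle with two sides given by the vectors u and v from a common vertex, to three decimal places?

108.356

i: (-14)·2 - 10·4 = -28 - 40 = -68
j: 10·10 - 13·2 = 100 - 26 = 74
k: 13·4 - (-14)·10 = 52 - (-140) = 192
u × v = (-68, 74, 192)
|u × v| = √((-68)² + 74² + 192²) = √46964 ≈ 216.7118
area = ½ · 216.7118 ≈ 108.356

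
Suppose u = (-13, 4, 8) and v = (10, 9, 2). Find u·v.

-78

u · v = (-13)·10 + 4·9 + 8·2 = -130 + 36 + 16 = -78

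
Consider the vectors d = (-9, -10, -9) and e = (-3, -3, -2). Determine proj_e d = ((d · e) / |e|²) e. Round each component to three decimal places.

d · e = (-9)·(-3) + (-10)·(-3) + (-9)·(-2) = 27 + 30 + 18 = 75
|e|² = 9 + 9 + 4 = 22
proj_e d = (75/22) · (-3, -3, -2) ≈ (-10.227, -10.227, -6.818)

(-10.227, -10.227, -6.818)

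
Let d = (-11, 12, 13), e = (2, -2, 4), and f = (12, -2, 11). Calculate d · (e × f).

e × f:
i: (-2)·11 - 4·(-2) = -22 - (-8) = -14
j: 4·12 - 2·11 = 48 - 22 = 26
k: 2·(-2) - (-2)·12 = -4 - (-24) = 20
e × f = (-14, 26, 20)
d · (e × f) = (-11)·(-14) + 12·26 + 13·20 = 154 + 312 + 260 = 726

726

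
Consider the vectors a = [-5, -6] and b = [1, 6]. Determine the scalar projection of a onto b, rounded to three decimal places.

-6.740

a · b = (-5)·1 + (-6)·6 = -5 - 36 = -41
|b| = √(1 + 36) = √37 ≈ 6.0828
comp_b a = -41 / √37 ≈ -6.740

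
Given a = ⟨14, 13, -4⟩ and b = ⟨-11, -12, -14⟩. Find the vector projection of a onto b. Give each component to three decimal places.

(6.061, 6.612, 7.714)

a · b = 14·(-11) + 13·(-12) + (-4)·(-14) = -154 - 156 + 56 = -254
|b|² = 121 + 144 + 196 = 461
proj_b a = (-254/461) · (-11, -12, -14) ≈ (6.061, 6.612, 7.714)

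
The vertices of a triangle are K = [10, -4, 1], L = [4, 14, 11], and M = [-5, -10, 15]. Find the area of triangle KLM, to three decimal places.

KL = (-6, 18, 10),  KM = (-15, -6, 14)
i: 18·14 - 10·(-6) = 252 - (-60) = 312
j: 10·(-15) - (-6)·14 = -150 - (-84) = -66
k: (-6)·(-6) - 18·(-15) = 36 - (-270) = 306
KL × KM = (312, -66, 306)
|KL × KM| = √195336 ≈ 441.9683
area = ½ · 441.9683 ≈ 220.984

220.984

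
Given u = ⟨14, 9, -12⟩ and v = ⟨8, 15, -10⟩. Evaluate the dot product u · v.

u · v = 14·8 + 9·15 + (-12)·(-10) = 112 + 135 + 120 = 367

367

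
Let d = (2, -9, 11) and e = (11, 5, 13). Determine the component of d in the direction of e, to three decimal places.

6.761

d · e = 2·11 + (-9)·5 + 11·13 = 22 - 45 + 143 = 120
|e| = √(121 + 25 + 169) = √315 ≈ 17.7482
comp_e d = 120 / √315 ≈ 6.761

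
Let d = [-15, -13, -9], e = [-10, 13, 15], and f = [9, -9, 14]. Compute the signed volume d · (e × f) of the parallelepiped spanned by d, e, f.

-8087

e × f:
i: 13·14 - 15·(-9) = 182 - (-135) = 317
j: 15·9 - (-10)·14 = 135 - (-140) = 275
k: (-10)·(-9) - 13·9 = 90 - 117 = -27
e × f = (317, 275, -27)
d · (e × f) = (-15)·317 + (-13)·275 + (-9)·(-27) = -4755 - 3575 + 243 = -8087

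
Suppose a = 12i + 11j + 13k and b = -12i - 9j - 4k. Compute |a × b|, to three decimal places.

132.548

i: 11·(-4) - 13·(-9) = -44 - (-117) = 73
j: 13·(-12) - 12·(-4) = -156 - (-48) = -108
k: 12·(-9) - 11·(-12) = -108 - (-132) = 24
a × b = (73, -108, 24)
|a × b| = √(73² + (-108)² + 24²) = √17569 ≈ 132.5481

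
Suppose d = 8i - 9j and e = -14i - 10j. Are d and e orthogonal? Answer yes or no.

d · e = 8·(-14) + (-9)·(-10) = -112 + 90 = -22
Nonzero, so the vectors are not orthogonal.

no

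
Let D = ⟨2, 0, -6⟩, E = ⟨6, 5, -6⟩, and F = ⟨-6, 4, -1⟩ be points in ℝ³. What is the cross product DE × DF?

(25, -20, 56)

DE = (4, 5, 0)
DF = (-8, 4, 5)
i: 5·5 - 0·4 = 25 - 0 = 25
j: 0·(-8) - 4·5 = 0 - 20 = -20
k: 4·4 - 5·(-8) = 16 - (-40) = 56
DE × DF = (25, -20, 56)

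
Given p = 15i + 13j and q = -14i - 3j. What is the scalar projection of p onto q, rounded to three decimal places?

-17.391

p · q = 15·(-14) + 13·(-3) = -210 - 39 = -249
|q| = √(196 + 9) = √205 ≈ 14.3178
comp_q p = -249 / √205 ≈ -17.391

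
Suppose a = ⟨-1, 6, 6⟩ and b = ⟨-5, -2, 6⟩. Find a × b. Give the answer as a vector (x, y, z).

(48, -24, 32)

i: 6·6 - 6·(-2) = 36 - (-12) = 48
j: 6·(-5) - (-1)·6 = -30 - (-6) = -24
k: (-1)·(-2) - 6·(-5) = 2 - (-30) = 32
a × b = (48, -24, 32)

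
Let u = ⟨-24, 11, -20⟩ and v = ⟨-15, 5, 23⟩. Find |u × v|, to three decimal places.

i: 11·23 - (-20)·5 = 253 - (-100) = 353
j: (-20)·(-15) - (-24)·23 = 300 - (-552) = 852
k: (-24)·5 - 11·(-15) = -120 - (-165) = 45
u × v = (353, 852, 45)
|u × v| = √(353² + 852² + 45²) = √852538 ≈ 923.3298

923.330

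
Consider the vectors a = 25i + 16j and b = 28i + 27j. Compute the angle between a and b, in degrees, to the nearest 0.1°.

11.3

a · b = 25·28 + 16·27 = 700 + 432 = 1132
|a|² = 625 + 256 = 881,  |a| = √881 ≈ 29.681644
|b|² = 784 + 729 = 1513,  |b| = √1513 ≈ 38.897301
cos θ = 1132 / (29.681644 · 38.897301) ≈ 0.98048
θ = arccos(0.98048) ≈ 11.3°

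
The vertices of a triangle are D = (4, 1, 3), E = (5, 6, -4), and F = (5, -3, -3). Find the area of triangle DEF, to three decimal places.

29.351

DE = (1, 5, -7),  DF = (1, -4, -6)
i: 5·(-6) - (-7)·(-4) = -30 - 28 = -58
j: (-7)·1 - 1·(-6) = -7 - (-6) = -1
k: 1·(-4) - 5·1 = -4 - 5 = -9
DE × DF = (-58, -1, -9)
|DE × DF| = √3446 ≈ 58.7026
area = ½ · 58.7026 ≈ 29.351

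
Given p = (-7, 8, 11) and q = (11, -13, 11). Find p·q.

-60

p · q = (-7)·11 + 8·(-13) + 11·11 = -77 - 104 + 121 = -60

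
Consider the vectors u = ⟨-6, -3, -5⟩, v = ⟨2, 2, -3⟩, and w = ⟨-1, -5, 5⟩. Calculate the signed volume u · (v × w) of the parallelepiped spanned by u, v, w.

v × w:
i: 2·5 - (-3)·(-5) = 10 - 15 = -5
j: (-3)·(-1) - 2·5 = 3 - 10 = -7
k: 2·(-5) - 2·(-1) = -10 - (-2) = -8
v × w = (-5, -7, -8)
u · (v × w) = (-6)·(-5) + (-3)·(-7) + (-5)·(-8) = 30 + 21 + 40 = 91

91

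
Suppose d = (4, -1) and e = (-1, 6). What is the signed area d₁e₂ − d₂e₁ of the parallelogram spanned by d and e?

23

4·6 - (-1)·(-1) = 24 - 1 = 23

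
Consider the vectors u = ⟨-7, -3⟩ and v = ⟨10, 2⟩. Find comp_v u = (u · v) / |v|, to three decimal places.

u · v = (-7)·10 + (-3)·2 = -70 - 6 = -76
|v| = √(100 + 4) = √104 ≈ 10.1980
comp_v u = -76 / √104 ≈ -7.452

-7.452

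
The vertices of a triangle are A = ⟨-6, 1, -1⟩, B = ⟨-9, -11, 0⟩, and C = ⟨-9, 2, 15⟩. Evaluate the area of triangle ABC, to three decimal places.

AB = (-3, -12, 1),  AC = (-3, 1, 16)
i: (-12)·16 - 1·1 = -192 - 1 = -193
j: 1·(-3) - (-3)·16 = -3 - (-48) = 45
k: (-3)·1 - (-12)·(-3) = -3 - 36 = -39
AB × AC = (-193, 45, -39)
|AB × AC| = √40795 ≈ 201.9777
area = ½ · 201.9777 ≈ 100.989

100.989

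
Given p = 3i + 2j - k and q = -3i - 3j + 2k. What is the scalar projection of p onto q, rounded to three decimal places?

-3.624

p · q = 3·(-3) + 2·(-3) + (-1)·2 = -9 - 6 - 2 = -17
|q| = √(9 + 9 + 4) = √22 ≈ 4.6904
comp_q p = -17 / √22 ≈ -3.624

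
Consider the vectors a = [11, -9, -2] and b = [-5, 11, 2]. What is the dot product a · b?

-158

a · b = 11·(-5) + (-9)·11 + (-2)·2 = -55 - 99 - 4 = -158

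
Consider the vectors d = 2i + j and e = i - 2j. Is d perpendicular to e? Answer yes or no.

d · e = 2·1 + 1·(-2) = 2 - 2 = 0
Zero, so the vectors are orthogonal.

yes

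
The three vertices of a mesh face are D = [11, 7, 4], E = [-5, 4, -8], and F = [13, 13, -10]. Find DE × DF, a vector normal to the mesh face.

(114, -248, -90)

DE = (-16, -3, -12)
DF = (2, 6, -14)
i: (-3)·(-14) - (-12)·6 = 42 - (-72) = 114
j: (-12)·2 - (-16)·(-14) = -24 - 224 = -248
k: (-16)·6 - (-3)·2 = -96 - (-6) = -90
DE × DF = (114, -248, -90)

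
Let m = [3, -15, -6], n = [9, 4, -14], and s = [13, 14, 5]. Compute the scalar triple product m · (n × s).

3609

n × s:
i: 4·5 - (-14)·14 = 20 - (-196) = 216
j: (-14)·13 - 9·5 = -182 - 45 = -227
k: 9·14 - 4·13 = 126 - 52 = 74
n × s = (216, -227, 74)
m · (n × s) = 3·216 + (-15)·(-227) + (-6)·74 = 648 + 3405 - 444 = 3609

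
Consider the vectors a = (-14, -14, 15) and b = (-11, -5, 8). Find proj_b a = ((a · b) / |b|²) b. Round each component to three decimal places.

a · b = (-14)·(-11) + (-14)·(-5) + 15·8 = 154 + 70 + 120 = 344
|b|² = 121 + 25 + 64 = 210
proj_b a = (344/210) · (-11, -5, 8) ≈ (-18.019, -8.190, 13.105)

(-18.019, -8.190, 13.105)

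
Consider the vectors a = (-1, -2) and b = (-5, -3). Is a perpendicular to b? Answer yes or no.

a · b = (-1)·(-5) + (-2)·(-3) = 5 + 6 = 11
Nonzero, so the vectors are not orthogonal.

no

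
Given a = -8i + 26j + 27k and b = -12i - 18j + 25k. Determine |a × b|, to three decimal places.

i: 26·25 - 27·(-18) = 650 - (-486) = 1136
j: 27·(-12) - (-8)·25 = -324 - (-200) = -124
k: (-8)·(-18) - 26·(-12) = 144 - (-312) = 456
a × b = (1136, -124, 456)
|a × b| = √(1136² + (-124)² + 456²) = √1513808 ≈ 1230.3691

1230.369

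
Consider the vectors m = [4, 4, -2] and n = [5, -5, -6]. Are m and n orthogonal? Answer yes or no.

no

m · n = 4·5 + 4·(-5) + (-2)·(-6) = 20 - 20 + 12 = 12
Nonzero, so the vectors are not orthogonal.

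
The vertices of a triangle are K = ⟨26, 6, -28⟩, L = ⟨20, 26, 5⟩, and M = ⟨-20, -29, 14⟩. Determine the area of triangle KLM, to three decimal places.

1309.550

KL = (-6, 20, 33),  KM = (-46, -35, 42)
i: 20·42 - 33·(-35) = 840 - (-1155) = 1995
j: 33·(-46) - (-6)·42 = -1518 - (-252) = -1266
k: (-6)·(-35) - 20·(-46) = 210 - (-920) = 1130
KL × KM = (1995, -1266, 1130)
|KL × KM| = √6859681 ≈ 2619.0993
area = ½ · 2619.0993 ≈ 1309.550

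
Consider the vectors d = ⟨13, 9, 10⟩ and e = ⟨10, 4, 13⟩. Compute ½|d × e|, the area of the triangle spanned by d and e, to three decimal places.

55.077

i: 9·13 - 10·4 = 117 - 40 = 77
j: 10·10 - 13·13 = 100 - 169 = -69
k: 13·4 - 9·10 = 52 - 90 = -38
d × e = (77, -69, -38)
|d × e| = √(77² + (-69)² + (-38)²) = √12134 ≈ 110.1544
area = ½ · 110.1544 ≈ 55.077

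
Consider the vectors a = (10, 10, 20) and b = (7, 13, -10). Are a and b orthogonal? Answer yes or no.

a · b = 10·7 + 10·13 + 20·(-10) = 70 + 130 - 200 = 0
Zero, so the vectors are orthogonal.

yes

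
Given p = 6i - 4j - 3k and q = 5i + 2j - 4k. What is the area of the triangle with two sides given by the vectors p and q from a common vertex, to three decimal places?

19.931

i: (-4)·(-4) - (-3)·2 = 16 - (-6) = 22
j: (-3)·5 - 6·(-4) = -15 - (-24) = 9
k: 6·2 - (-4)·5 = 12 - (-20) = 32
p × q = (22, 9, 32)
|p × q| = √(22² + 9² + 32²) = √1589 ≈ 39.8623
area = ½ · 39.8623 ≈ 19.931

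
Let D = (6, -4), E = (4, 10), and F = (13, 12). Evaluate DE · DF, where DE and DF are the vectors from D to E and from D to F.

210

DE = E − D = (-2, 14)
DF = F − D = (7, 16)
DE · DF = (-2)·7 + 14·16 = -14 + 224 = 210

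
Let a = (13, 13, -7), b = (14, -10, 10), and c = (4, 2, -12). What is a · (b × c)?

3528

b × c:
i: (-10)·(-12) - 10·2 = 120 - 20 = 100
j: 10·4 - 14·(-12) = 40 - (-168) = 208
k: 14·2 - (-10)·4 = 28 - (-40) = 68
b × c = (100, 208, 68)
a · (b × c) = 13·100 + 13·208 + (-7)·68 = 1300 + 2704 - 476 = 3528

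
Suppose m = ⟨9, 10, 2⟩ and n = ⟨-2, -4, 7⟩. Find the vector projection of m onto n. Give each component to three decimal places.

m · n = 9·(-2) + 10·(-4) + 2·7 = -18 - 40 + 14 = -44
|n|² = 4 + 16 + 49 = 69
proj_n m = (-44/69) · (-2, -4, 7) ≈ (1.275, 2.551, -4.464)

(1.275, 2.551, -4.464)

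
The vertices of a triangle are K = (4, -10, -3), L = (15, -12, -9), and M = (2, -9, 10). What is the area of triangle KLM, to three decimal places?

KL = (11, -2, -6),  KM = (-2, 1, 13)
i: (-2)·13 - (-6)·1 = -26 - (-6) = -20
j: (-6)·(-2) - 11·13 = 12 - 143 = -131
k: 11·1 - (-2)·(-2) = 11 - 4 = 7
KL × KM = (-20, -131, 7)
|KL × KM| = √17610 ≈ 132.7027
area = ½ · 132.7027 ≈ 66.351

66.351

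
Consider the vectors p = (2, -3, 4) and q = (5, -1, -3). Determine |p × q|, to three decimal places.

31.843

i: (-3)·(-3) - 4·(-1) = 9 - (-4) = 13
j: 4·5 - 2·(-3) = 20 - (-6) = 26
k: 2·(-1) - (-3)·5 = -2 - (-15) = 13
p × q = (13, 26, 13)
|p × q| = √(13² + 26² + 13²) = √1014 ≈ 31.8434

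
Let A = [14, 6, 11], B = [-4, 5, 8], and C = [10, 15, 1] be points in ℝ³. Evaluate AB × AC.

AB = (-18, -1, -3)
AC = (-4, 9, -10)
i: (-1)·(-10) - (-3)·9 = 10 - (-27) = 37
j: (-3)·(-4) - (-18)·(-10) = 12 - 180 = -168
k: (-18)·9 - (-1)·(-4) = -162 - 4 = -166
AB × AC = (37, -168, -166)

(37, -168, -166)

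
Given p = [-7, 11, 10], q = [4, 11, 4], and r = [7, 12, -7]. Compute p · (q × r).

1201

q × r:
i: 11·(-7) - 4·12 = -77 - 48 = -125
j: 4·7 - 4·(-7) = 28 - (-28) = 56
k: 4·12 - 11·7 = 48 - 77 = -29
q × r = (-125, 56, -29)
p · (q × r) = (-7)·(-125) + 11·56 + 10·(-29) = 875 + 616 - 290 = 1201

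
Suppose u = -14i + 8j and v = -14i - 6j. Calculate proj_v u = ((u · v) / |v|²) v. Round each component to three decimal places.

u · v = (-14)·(-14) + 8·(-6) = 196 - 48 = 148
|v|² = 196 + 36 = 232
proj_v u = (148/232) · (-14, -6) ≈ (-8.931, -3.828)

(-8.931, -3.828)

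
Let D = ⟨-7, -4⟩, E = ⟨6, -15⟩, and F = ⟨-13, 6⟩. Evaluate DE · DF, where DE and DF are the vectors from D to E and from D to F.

DE = E − D = (13, -11)
DF = F − D = (-6, 10)
DE · DF = 13·(-6) + (-11)·10 = -78 - 110 = -188

-188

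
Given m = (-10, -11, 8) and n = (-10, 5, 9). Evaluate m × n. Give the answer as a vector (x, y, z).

i: (-11)·9 - 8·5 = -99 - 40 = -139
j: 8·(-10) - (-10)·9 = -80 - (-90) = 10
k: (-10)·5 - (-11)·(-10) = -50 - 110 = -160
m × n = (-139, 10, -160)

(-139, 10, -160)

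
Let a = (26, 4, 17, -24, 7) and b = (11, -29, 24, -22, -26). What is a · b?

a · b = 26·11 + 4·(-29) + 17·24 + (-24)·(-22) + 7·(-26) = 286 - 116 + 408 + 528 - 182 = 924

924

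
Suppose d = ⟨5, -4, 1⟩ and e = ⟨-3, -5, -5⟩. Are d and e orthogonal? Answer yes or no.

d · e = 5·(-3) + (-4)·(-5) + 1·(-5) = -15 + 20 - 5 = 0
Zero, so the vectors are orthogonal.

yes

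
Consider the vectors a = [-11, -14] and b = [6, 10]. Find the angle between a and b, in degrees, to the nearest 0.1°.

172.8

a · b = (-11)·6 + (-14)·10 = -66 - 140 = -206
|a|² = 121 + 196 = 317,  |a| = √317 ≈ 17.804494
|b|² = 36 + 100 = 136,  |b| = √136 ≈ 11.661904
cos θ = -206 / (17.804494 · 11.661904) ≈ -0.99213
θ = arccos(-0.99213) ≈ 172.8°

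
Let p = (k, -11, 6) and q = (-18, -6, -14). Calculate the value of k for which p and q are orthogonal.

-1

p · q = k·(-18) + (-11)·(-6) + 6·(-14) = -18 - 18k
Set equal to 0: -18k = 18, so k = -1.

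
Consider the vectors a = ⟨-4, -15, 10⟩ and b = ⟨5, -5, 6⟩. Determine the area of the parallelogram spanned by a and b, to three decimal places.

i: (-15)·6 - 10·(-5) = -90 - (-50) = -40
j: 10·5 - (-4)·6 = 50 - (-24) = 74
k: (-4)·(-5) - (-15)·5 = 20 - (-75) = 95
a × b = (-40, 74, 95)
|a × b| = √((-40)² + 74² + 95²) = √16101 ≈ 126.8897

126.890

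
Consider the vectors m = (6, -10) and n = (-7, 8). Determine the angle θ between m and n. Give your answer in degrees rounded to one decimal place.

m · n = 6·(-7) + (-10)·8 = -42 - 80 = -122
|m|² = 36 + 100 = 136,  |m| = √136 ≈ 11.661904
|n|² = 49 + 64 = 113,  |n| = √113 ≈ 10.630146
cos θ = -122 / (11.661904 · 10.630146) ≈ -0.98413
θ = arccos(-0.98413) ≈ 169.8°

169.8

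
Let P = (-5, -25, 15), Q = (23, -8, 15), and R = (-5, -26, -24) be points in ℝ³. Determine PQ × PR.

(-663, 1092, -28)

PQ = (28, 17, 0)
PR = (0, -1, -39)
i: 17·(-39) - 0·(-1) = -663 - 0 = -663
j: 0·0 - 28·(-39) = 0 - (-1092) = 1092
k: 28·(-1) - 17·0 = -28 - 0 = -28
PQ × PR = (-663, 1092, -28)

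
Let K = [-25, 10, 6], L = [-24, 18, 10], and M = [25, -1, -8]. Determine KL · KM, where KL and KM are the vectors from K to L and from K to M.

KL = L − K = (1, 8, 4)
KM = M − K = (50, -11, -14)
KL · KM = 1·50 + 8·(-11) + 4·(-14) = 50 - 88 - 56 = -94

-94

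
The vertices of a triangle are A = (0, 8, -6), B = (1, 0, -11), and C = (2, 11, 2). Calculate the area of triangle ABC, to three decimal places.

AB = (1, -8, -5),  AC = (2, 3, 8)
i: (-8)·8 - (-5)·3 = -64 - (-15) = -49
j: (-5)·2 - 1·8 = -10 - 8 = -18
k: 1·3 - (-8)·2 = 3 - (-16) = 19
AB × AC = (-49, -18, 19)
|AB × AC| = √3086 ≈ 55.5518
area = ½ · 55.5518 ≈ 27.776

27.776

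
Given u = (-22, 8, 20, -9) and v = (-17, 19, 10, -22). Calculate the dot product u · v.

u · v = (-22)·(-17) + 8·19 + 20·10 + (-9)·(-22) = 374 + 152 + 200 + 198 = 924

924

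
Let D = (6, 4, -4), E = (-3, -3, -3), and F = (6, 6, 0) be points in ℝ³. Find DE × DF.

(-30, 36, -18)

DE = (-9, -7, 1)
DF = (0, 2, 4)
i: (-7)·4 - 1·2 = -28 - 2 = -30
j: 1·0 - (-9)·4 = 0 - (-36) = 36
k: (-9)·2 - (-7)·0 = -18 - 0 = -18
DE × DF = (-30, 36, -18)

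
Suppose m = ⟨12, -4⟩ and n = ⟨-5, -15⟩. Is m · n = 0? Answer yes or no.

m · n = 12·(-5) + (-4)·(-15) = -60 + 60 = 0
Zero, so the vectors are orthogonal.

yes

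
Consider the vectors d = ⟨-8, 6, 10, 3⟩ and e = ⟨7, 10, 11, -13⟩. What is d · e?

d · e = (-8)·7 + 6·10 + 10·11 + 3·(-13) = -56 + 60 + 110 - 39 = 75

75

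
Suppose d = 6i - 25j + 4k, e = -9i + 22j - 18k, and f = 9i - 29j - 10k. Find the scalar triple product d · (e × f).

e × f:
i: 22·(-10) - (-18)·(-29) = -220 - 522 = -742
j: (-18)·9 - (-9)·(-10) = -162 - 90 = -252
k: (-9)·(-29) - 22·9 = 261 - 198 = 63
e × f = (-742, -252, 63)
d · (e × f) = 6·(-742) + (-25)·(-252) + 4·63 = -4452 + 6300 + 252 = 2100

2100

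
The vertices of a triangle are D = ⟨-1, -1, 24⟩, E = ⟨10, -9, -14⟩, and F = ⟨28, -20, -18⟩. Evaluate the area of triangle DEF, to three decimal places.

373.873

DE = (11, -8, -38),  DF = (29, -19, -42)
i: (-8)·(-42) - (-38)·(-19) = 336 - 722 = -386
j: (-38)·29 - 11·(-42) = -1102 - (-462) = -640
k: 11·(-19) - (-8)·29 = -209 - (-232) = 23
DE × DF = (-386, -640, 23)
|DE × DF| = √559125 ≈ 747.7466
area = ½ · 747.7466 ≈ 373.873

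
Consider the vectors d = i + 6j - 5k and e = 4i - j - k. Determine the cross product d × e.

i: 6·(-1) - (-5)·(-1) = -6 - 5 = -11
j: (-5)·4 - 1·(-1) = -20 - (-1) = -19
k: 1·(-1) - 6·4 = -1 - 24 = -25
d × e = (-11, -19, -25)

(-11, -19, -25)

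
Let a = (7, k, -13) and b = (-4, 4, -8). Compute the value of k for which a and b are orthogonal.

a · b = 7·(-4) + k·4 + (-13)·(-8) = 76 + 4k
Set equal to 0: 4k = -76, so k = -19.

-19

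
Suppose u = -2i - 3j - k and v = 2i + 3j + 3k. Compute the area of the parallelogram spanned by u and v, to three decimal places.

i: (-3)·3 - (-1)·3 = -9 - (-3) = -6
j: (-1)·2 - (-2)·3 = -2 - (-6) = 4
k: (-2)·3 - (-3)·2 = -6 - (-6) = 0
u × v = (-6, 4, 0)
|u × v| = √((-6)² + 4² + 0²) = √52 ≈ 7.2111

7.211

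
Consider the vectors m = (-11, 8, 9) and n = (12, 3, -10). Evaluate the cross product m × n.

(-107, -2, -129)

i: 8·(-10) - 9·3 = -80 - 27 = -107
j: 9·12 - (-11)·(-10) = 108 - 110 = -2
k: (-11)·3 - 8·12 = -33 - 96 = -129
m × n = (-107, -2, -129)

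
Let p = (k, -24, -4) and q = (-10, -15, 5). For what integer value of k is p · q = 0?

p · q = k·(-10) + (-24)·(-15) + (-4)·5 = 340 - 10k
Set equal to 0: -10k = -340, so k = 34.

34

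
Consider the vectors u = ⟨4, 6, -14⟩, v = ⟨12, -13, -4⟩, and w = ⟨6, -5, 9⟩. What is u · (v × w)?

v × w:
i: (-13)·9 - (-4)·(-5) = -117 - 20 = -137
j: (-4)·6 - 12·9 = -24 - 108 = -132
k: 12·(-5) - (-13)·6 = -60 - (-78) = 18
v × w = (-137, -132, 18)
u · (v × w) = 4·(-137) + 6·(-132) + (-14)·18 = -548 - 792 - 252 = -1592

-1592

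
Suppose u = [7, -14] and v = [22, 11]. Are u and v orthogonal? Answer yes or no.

yes

u · v = 7·22 + (-14)·11 = 154 - 154 = 0
Zero, so the vectors are orthogonal.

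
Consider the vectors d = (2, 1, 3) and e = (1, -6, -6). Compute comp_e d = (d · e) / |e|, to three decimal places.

d · e = 2·1 + 1·(-6) + 3·(-6) = 2 - 6 - 18 = -22
|e| = √(1 + 36 + 36) = √73 ≈ 8.5440
comp_e d = -22 / √73 ≈ -2.575

-2.575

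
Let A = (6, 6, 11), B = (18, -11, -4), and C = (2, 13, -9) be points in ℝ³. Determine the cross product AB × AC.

AB = (12, -17, -15)
AC = (-4, 7, -20)
i: (-17)·(-20) - (-15)·7 = 340 - (-105) = 445
j: (-15)·(-4) - 12·(-20) = 60 - (-240) = 300
k: 12·7 - (-17)·(-4) = 84 - 68 = 16
AB × AC = (445, 300, 16)

(445, 300, 16)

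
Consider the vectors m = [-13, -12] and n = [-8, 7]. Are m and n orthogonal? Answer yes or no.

no

m · n = (-13)·(-8) + (-12)·7 = 104 - 84 = 20
Nonzero, so the vectors are not orthogonal.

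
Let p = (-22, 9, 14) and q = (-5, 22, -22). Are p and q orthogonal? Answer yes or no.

p · q = (-22)·(-5) + 9·22 + 14·(-22) = 110 + 198 - 308 = 0
Zero, so the vectors are orthogonal.

yes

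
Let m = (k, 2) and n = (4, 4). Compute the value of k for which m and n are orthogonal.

-2

m · n = k·4 + 2·4 = 8 + 4k
Set equal to 0: 4k = -8, so k = -2.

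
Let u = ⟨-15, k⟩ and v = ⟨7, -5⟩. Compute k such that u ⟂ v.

-21

u · v = (-15)·7 + k·(-5) = -105 - 5k
Set equal to 0: -5k = 105, so k = -21.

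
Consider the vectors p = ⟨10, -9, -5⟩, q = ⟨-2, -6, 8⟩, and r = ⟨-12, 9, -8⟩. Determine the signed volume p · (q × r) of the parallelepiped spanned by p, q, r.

q × r:
i: (-6)·(-8) - 8·9 = 48 - 72 = -24
j: 8·(-12) - (-2)·(-8) = -96 - 16 = -112
k: (-2)·9 - (-6)·(-12) = -18 - 72 = -90
q × r = (-24, -112, -90)
p · (q × r) = 10·(-24) + (-9)·(-112) + (-5)·(-90) = -240 + 1008 + 450 = 1218

1218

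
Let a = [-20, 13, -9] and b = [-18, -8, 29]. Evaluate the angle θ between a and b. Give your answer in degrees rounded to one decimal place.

90.3

a · b = (-20)·(-18) + 13·(-8) + (-9)·29 = 360 - 104 - 261 = -5
|a|² = 400 + 169 + 81 = 650,  |a| = √650 ≈ 25.495098
|b|² = 324 + 64 + 841 = 1229,  |b| = √1229 ≈ 35.057096
cos θ = -5 / (25.495098 · 35.057096) ≈ -0.00559
θ = arccos(-0.00559) ≈ 90.3°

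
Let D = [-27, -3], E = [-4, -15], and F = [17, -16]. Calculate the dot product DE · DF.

1168

DE = E − D = (23, -12)
DF = F − D = (44, -13)
DE · DF = 23·44 + (-12)·(-13) = 1012 + 156 = 1168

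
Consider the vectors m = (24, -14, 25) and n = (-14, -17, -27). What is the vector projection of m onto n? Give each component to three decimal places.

m · n = 24·(-14) + (-14)·(-17) + 25·(-27) = -336 + 238 - 675 = -773
|n|² = 196 + 289 + 729 = 1214
proj_n m = (-773/1214) · (-14, -17, -27) ≈ (8.914, 10.825, 17.192)

(8.914, 10.825, 17.192)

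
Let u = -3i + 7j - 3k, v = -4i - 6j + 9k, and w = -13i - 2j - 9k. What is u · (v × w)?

v × w:
i: (-6)·(-9) - 9·(-2) = 54 - (-18) = 72
j: 9·(-13) - (-4)·(-9) = -117 - 36 = -153
k: (-4)·(-2) - (-6)·(-13) = 8 - 78 = -70
v × w = (72, -153, -70)
u · (v × w) = (-3)·72 + 7·(-153) + (-3)·(-70) = -216 - 1071 + 210 = -1077

-1077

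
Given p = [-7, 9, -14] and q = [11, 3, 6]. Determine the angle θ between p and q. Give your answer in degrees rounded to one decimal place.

125.2

p · q = (-7)·11 + 9·3 + (-14)·6 = -77 + 27 - 84 = -134
|p|² = 49 + 81 + 196 = 326,  |p| = √326 ≈ 18.055470
|q|² = 121 + 9 + 36 = 166,  |q| = √166 ≈ 12.884099
cos θ = -134 / (18.055470 · 12.884099) ≈ -0.57603
θ = arccos(-0.57603) ≈ 125.2°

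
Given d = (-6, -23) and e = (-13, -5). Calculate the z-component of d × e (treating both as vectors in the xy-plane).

(-6)·(-5) - (-23)·(-13) = 30 - 299 = -269

-269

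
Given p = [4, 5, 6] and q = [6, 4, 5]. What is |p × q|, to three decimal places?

21.284

i: 5·5 - 6·4 = 25 - 24 = 1
j: 6·6 - 4·5 = 36 - 20 = 16
k: 4·4 - 5·6 = 16 - 30 = -14
p × q = (1, 16, -14)
|p × q| = √(1² + 16² + (-14)²) = √453 ≈ 21.2838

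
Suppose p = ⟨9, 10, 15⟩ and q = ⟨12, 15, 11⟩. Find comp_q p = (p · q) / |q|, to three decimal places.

19.109

p · q = 9·12 + 10·15 + 15·11 = 108 + 150 + 165 = 423
|q| = √(144 + 225 + 121) = √490 ≈ 22.1359
comp_q p = 423 / √490 ≈ 19.109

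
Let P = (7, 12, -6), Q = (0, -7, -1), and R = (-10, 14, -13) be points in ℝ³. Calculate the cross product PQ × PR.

PQ = (-7, -19, 5)
PR = (-17, 2, -7)
i: (-19)·(-7) - 5·2 = 133 - 10 = 123
j: 5·(-17) - (-7)·(-7) = -85 - 49 = -134
k: (-7)·2 - (-19)·(-17) = -14 - 323 = -337
PQ × PR = (123, -134, -337)

(123, -134, -337)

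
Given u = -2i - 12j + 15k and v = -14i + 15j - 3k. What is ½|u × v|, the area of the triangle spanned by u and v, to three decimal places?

i: (-12)·(-3) - 15·15 = 36 - 225 = -189
j: 15·(-14) - (-2)·(-3) = -210 - 6 = -216
k: (-2)·15 - (-12)·(-14) = -30 - 168 = -198
u × v = (-189, -216, -198)
|u × v| = √((-189)² + (-216)² + (-198)²) = √121581 ≈ 348.6847
area = ½ · 348.6847 ≈ 174.342

174.342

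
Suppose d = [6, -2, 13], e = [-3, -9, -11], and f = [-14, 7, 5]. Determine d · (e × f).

-2057

e × f:
i: (-9)·5 - (-11)·7 = -45 - (-77) = 32
j: (-11)·(-14) - (-3)·5 = 154 - (-15) = 169
k: (-3)·7 - (-9)·(-14) = -21 - 126 = -147
e × f = (32, 169, -147)
d · (e × f) = 6·32 + (-2)·169 + 13·(-147) = 192 - 338 - 1911 = -2057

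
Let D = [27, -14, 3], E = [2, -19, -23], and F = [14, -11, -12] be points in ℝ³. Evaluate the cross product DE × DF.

(153, -37, -140)

DE = (-25, -5, -26)
DF = (-13, 3, -15)
i: (-5)·(-15) - (-26)·3 = 75 - (-78) = 153
j: (-26)·(-13) - (-25)·(-15) = 338 - 375 = -37
k: (-25)·3 - (-5)·(-13) = -75 - 65 = -140
DE × DF = (153, -37, -140)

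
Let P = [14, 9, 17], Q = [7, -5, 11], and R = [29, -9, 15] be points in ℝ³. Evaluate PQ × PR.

(-80, -104, 336)

PQ = (-7, -14, -6)
PR = (15, -18, -2)
i: (-14)·(-2) - (-6)·(-18) = 28 - 108 = -80
j: (-6)·15 - (-7)·(-2) = -90 - 14 = -104
k: (-7)·(-18) - (-14)·15 = 126 - (-210) = 336
PQ × PR = (-80, -104, 336)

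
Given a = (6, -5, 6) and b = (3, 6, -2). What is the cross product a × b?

(-26, 30, 51)

i: (-5)·(-2) - 6·6 = 10 - 36 = -26
j: 6·3 - 6·(-2) = 18 - (-12) = 30
k: 6·6 - (-5)·3 = 36 - (-15) = 51
a × b = (-26, 30, 51)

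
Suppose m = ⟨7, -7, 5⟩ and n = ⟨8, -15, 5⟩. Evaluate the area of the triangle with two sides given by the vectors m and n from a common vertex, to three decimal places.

31.725

i: (-7)·5 - 5·(-15) = -35 - (-75) = 40
j: 5·8 - 7·5 = 40 - 35 = 5
k: 7·(-15) - (-7)·8 = -105 - (-56) = -49
m × n = (40, 5, -49)
|m × n| = √(40² + 5² + (-49)²) = √4026 ≈ 63.4508
area = ½ · 63.4508 ≈ 31.725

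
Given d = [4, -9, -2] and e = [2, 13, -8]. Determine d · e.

d · e = 4·2 + (-9)·13 + (-2)·(-8) = 8 - 117 + 16 = -93

-93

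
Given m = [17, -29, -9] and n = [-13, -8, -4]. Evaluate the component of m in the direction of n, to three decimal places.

m · n = 17·(-13) + (-29)·(-8) + (-9)·(-4) = -221 + 232 + 36 = 47
|n| = √(169 + 64 + 16) = √249 ≈ 15.7797
comp_n m = 47 / √249 ≈ 2.979

2.979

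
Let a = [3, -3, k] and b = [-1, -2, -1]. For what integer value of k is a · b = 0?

a · b = 3·(-1) + (-3)·(-2) + k·(-1) = 3 - 1k
Set equal to 0: -1k = -3, so k = 3.

3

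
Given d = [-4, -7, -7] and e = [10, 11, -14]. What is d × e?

i: (-7)·(-14) - (-7)·11 = 98 - (-77) = 175
j: (-7)·10 - (-4)·(-14) = -70 - 56 = -126
k: (-4)·11 - (-7)·10 = -44 - (-70) = 26
d × e = (175, -126, 26)

(175, -126, 26)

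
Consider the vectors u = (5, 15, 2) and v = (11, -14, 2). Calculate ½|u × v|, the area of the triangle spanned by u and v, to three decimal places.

i: 15·2 - 2·(-14) = 30 - (-28) = 58
j: 2·11 - 5·2 = 22 - 10 = 12
k: 5·(-14) - 15·11 = -70 - 165 = -235
u × v = (58, 12, -235)
|u × v| = √(58² + 12² + (-235)²) = √58733 ≈ 242.3489
area = ½ · 242.3489 ≈ 121.174

121.174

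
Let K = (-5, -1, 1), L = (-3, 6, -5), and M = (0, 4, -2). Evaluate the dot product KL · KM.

63

KL = L − K = (2, 7, -6)
KM = M − K = (5, 5, -3)
KL · KM = 2·5 + 7·5 + (-6)·(-3) = 10 + 35 + 18 = 63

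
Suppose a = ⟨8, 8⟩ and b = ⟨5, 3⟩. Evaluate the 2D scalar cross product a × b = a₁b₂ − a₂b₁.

-16

8·3 - 8·5 = 24 - 40 = -16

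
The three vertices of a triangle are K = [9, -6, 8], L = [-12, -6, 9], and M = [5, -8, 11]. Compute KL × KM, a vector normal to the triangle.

(2, 59, 42)

KL = (-21, 0, 1)
KM = (-4, -2, 3)
i: 0·3 - 1·(-2) = 0 - (-2) = 2
j: 1·(-4) - (-21)·3 = -4 - (-63) = 59
k: (-21)·(-2) - 0·(-4) = 42 - 0 = 42
KL × KM = (2, 59, 42)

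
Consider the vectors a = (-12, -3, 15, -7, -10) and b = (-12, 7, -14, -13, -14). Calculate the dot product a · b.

a · b = (-12)·(-12) + (-3)·7 + 15·(-14) + (-7)·(-13) + (-10)·(-14) = 144 - 21 - 210 + 91 + 140 = 144

144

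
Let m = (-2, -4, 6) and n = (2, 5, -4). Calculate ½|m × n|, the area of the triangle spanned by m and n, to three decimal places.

7.348

i: (-4)·(-4) - 6·5 = 16 - 30 = -14
j: 6·2 - (-2)·(-4) = 12 - 8 = 4
k: (-2)·5 - (-4)·2 = -10 - (-8) = -2
m × n = (-14, 4, -2)
|m × n| = √((-14)² + 4² + (-2)²) = √216 ≈ 14.6969
area = ½ · 14.6969 ≈ 7.348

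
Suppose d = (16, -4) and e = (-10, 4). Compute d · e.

d · e = 16·(-10) + (-4)·4 = -160 - 16 = -176

-176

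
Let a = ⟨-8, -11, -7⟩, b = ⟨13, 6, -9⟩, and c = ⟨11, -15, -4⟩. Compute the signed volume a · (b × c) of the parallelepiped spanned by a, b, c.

3616

b × c:
i: 6·(-4) - (-9)·(-15) = -24 - 135 = -159
j: (-9)·11 - 13·(-4) = -99 - (-52) = -47
k: 13·(-15) - 6·11 = -195 - 66 = -261
b × c = (-159, -47, -261)
a · (b × c) = (-8)·(-159) + (-11)·(-47) + (-7)·(-261) = 1272 + 517 + 1827 = 3616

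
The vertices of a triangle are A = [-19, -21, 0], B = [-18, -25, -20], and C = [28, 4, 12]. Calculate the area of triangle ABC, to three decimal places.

537.582

AB = (1, -4, -20),  AC = (47, 25, 12)
i: (-4)·12 - (-20)·25 = -48 - (-500) = 452
j: (-20)·47 - 1·12 = -940 - 12 = -952
k: 1·25 - (-4)·47 = 25 - (-188) = 213
AB × AC = (452, -952, 213)
|AB × AC| = √1155977 ≈ 1075.1637
area = ½ · 1075.1637 ≈ 537.582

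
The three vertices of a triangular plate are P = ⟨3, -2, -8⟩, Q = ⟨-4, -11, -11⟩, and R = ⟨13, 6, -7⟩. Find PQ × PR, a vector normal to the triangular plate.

PQ = (-7, -9, -3)
PR = (10, 8, 1)
i: (-9)·1 - (-3)·8 = -9 - (-24) = 15
j: (-3)·10 - (-7)·1 = -30 - (-7) = -23
k: (-7)·8 - (-9)·10 = -56 - (-90) = 34
PQ × PR = (15, -23, 34)

(15, -23, 34)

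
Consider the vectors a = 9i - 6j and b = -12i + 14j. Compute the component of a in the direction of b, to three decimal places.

-10.413

a · b = 9·(-12) + (-6)·14 = -108 - 84 = -192
|b| = √(144 + 196) = √340 ≈ 18.4391
comp_b a = -192 / √340 ≈ -10.413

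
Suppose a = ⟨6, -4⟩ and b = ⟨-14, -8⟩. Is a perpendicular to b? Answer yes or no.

no

a · b = 6·(-14) + (-4)·(-8) = -84 + 32 = -52
Nonzero, so the vectors are not orthogonal.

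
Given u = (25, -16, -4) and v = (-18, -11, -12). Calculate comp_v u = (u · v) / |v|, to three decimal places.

-9.312

u · v = 25·(-18) + (-16)·(-11) + (-4)·(-12) = -450 + 176 + 48 = -226
|v| = √(324 + 121 + 144) = √589 ≈ 24.2693
comp_v u = -226 / √589 ≈ -9.312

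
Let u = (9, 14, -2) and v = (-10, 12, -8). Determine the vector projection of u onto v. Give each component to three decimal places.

(-3.052, 3.662, -2.442)

u · v = 9·(-10) + 14·12 + (-2)·(-8) = -90 + 168 + 16 = 94
|v|² = 100 + 144 + 64 = 308
proj_v u = (94/308) · (-10, 12, -8) ≈ (-3.052, 3.662, -2.442)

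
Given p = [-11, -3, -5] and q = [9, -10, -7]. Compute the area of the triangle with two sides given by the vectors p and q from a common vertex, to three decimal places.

92.863

i: (-3)·(-7) - (-5)·(-10) = 21 - 50 = -29
j: (-5)·9 - (-11)·(-7) = -45 - 77 = -122
k: (-11)·(-10) - (-3)·9 = 110 - (-27) = 137
p × q = (-29, -122, 137)
|p × q| = √((-29)² + (-122)² + 137²) = √34494 ≈ 185.7256
area = ½ · 185.7256 ≈ 92.863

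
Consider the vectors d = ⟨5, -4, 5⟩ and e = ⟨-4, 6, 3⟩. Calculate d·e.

-29

d · e = 5·(-4) + (-4)·6 + 5·3 = -20 - 24 + 15 = -29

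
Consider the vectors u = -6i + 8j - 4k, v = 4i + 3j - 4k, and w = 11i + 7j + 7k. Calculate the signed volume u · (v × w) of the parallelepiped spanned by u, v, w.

v × w:
i: 3·7 - (-4)·7 = 21 - (-28) = 49
j: (-4)·11 - 4·7 = -44 - 28 = -72
k: 4·7 - 3·11 = 28 - 33 = -5
v × w = (49, -72, -5)
u · (v × w) = (-6)·49 + 8·(-72) + (-4)·(-5) = -294 - 576 + 20 = -850

-850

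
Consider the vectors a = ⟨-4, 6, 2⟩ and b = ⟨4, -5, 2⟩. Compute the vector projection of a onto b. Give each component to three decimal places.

(-3.733, 4.667, -1.867)

a · b = (-4)·4 + 6·(-5) + 2·2 = -16 - 30 + 4 = -42
|b|² = 16 + 25 + 4 = 45
proj_b a = (-42/45) · (4, -5, 2) ≈ (-3.733, 4.667, -1.867)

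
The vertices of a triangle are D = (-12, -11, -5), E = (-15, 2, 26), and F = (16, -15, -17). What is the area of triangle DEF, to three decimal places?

DE = (-3, 13, 31),  DF = (28, -4, -12)
i: 13·(-12) - 31·(-4) = -156 - (-124) = -32
j: 31·28 - (-3)·(-12) = 868 - 36 = 832
k: (-3)·(-4) - 13·28 = 12 - 364 = -352
DE × DF = (-32, 832, -352)
|DE × DF| = √817152 ≈ 903.9646
area = ½ · 903.9646 ≈ 451.982

451.982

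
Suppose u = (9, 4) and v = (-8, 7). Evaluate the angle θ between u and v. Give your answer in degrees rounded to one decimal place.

114.9

u · v = 9·(-8) + 4·7 = -72 + 28 = -44
|u|² = 81 + 16 = 97,  |u| = √97 ≈ 9.848858
|v|² = 64 + 49 = 113,  |v| = √113 ≈ 10.630146
cos θ = -44 / (9.848858 · 10.630146) ≈ -0.42027
θ = arccos(-0.42027) ≈ 114.9°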